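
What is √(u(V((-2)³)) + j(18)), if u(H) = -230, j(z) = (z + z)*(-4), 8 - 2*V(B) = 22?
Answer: I*√374 ≈ 19.339*I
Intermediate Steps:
V(B) = -7 (V(B) = 4 - ½*22 = 4 - 11 = -7)
j(z) = -8*z (j(z) = (2*z)*(-4) = -8*z)
√(u(V((-2)³)) + j(18)) = √(-230 - 8*18) = √(-230 - 144) = √(-374) = I*√374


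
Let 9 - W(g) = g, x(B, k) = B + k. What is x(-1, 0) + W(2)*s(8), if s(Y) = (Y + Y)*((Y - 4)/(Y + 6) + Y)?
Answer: 927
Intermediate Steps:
W(g) = 9 - g
s(Y) = 2*Y*(Y + (-4 + Y)/(6 + Y)) (s(Y) = (2*Y)*((-4 + Y)/(6 + Y) + Y) = (2*Y)*(Y + (-4 + Y)/(6 + Y)) = 2*Y*(Y + (-4 + Y)/(6 + Y)))
x(-1, 0) + W(2)*s(8) = (-1 + 0) + (9 - 1*2)*(2*8*(-4 + 8² + 7*8)/(6 + 8)) = -1 + (9 - 2)*(2*8*(-4 + 64 + 56)/14) = -1 + 7*(2*8*(1/14)*116) = -1 + 7*(928/7) = -1 + 928 = 927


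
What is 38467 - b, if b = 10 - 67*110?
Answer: 45827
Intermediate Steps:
b = -7360 (b = 10 - 7370 = -7360)
38467 - b = 38467 - 1*(-7360) = 38467 + 7360 = 45827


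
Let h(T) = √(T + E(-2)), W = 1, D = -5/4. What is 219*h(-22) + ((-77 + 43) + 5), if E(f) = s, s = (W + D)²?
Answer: -29 + 657*I*√39/4 ≈ -29.0 + 1025.7*I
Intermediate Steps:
D = -5/4 (D = -5*¼ = -5/4 ≈ -1.2500)
s = 1/16 (s = (1 - 5/4)² = (-¼)² = 1/16 ≈ 0.062500)
E(f) = 1/16
h(T) = √(1/16 + T) (h(T) = √(T + 1/16) = √(1/16 + T))
219*h(-22) + ((-77 + 43) + 5) = 219*(√(1 + 16*(-22))/4) + ((-77 + 43) + 5) = 219*(√(1 - 352)/4) + (-34 + 5) = 219*(√(-351)/4) - 29 = 219*((3*I*√39)/4) - 29 = 219*(3*I*√39/4) - 29 = 657*I*√39/4 - 29 = -29 + 657*I*√39/4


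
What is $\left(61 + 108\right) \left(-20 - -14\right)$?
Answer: $-1014$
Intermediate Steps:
$\left(61 + 108\right) \left(-20 - -14\right) = 169 \left(-20 + 14\right) = 169 \left(-6\right) = -1014$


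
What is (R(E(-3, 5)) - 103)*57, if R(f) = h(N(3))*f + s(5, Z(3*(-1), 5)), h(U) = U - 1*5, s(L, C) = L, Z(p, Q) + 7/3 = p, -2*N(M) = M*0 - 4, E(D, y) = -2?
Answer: -5244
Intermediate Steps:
N(M) = 2 (N(M) = -(M*0 - 4)/2 = -(0 - 4)/2 = -½*(-4) = 2)
Z(p, Q) = -7/3 + p
h(U) = -5 + U (h(U) = U - 5 = -5 + U)
R(f) = 5 - 3*f (R(f) = (-5 + 2)*f + 5 = -3*f + 5 = 5 - 3*f)
(R(E(-3, 5)) - 103)*57 = ((5 - 3*(-2)) - 103)*57 = ((5 + 6) - 103)*57 = (11 - 103)*57 = -92*57 = -5244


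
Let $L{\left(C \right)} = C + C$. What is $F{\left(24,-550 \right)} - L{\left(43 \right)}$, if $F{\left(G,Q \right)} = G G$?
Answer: $490$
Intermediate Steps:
$L{\left(C \right)} = 2 C$
$F{\left(G,Q \right)} = G^{2}$
$F{\left(24,-550 \right)} - L{\left(43 \right)} = 24^{2} - 2 \cdot 43 = 576 - 86 = 490$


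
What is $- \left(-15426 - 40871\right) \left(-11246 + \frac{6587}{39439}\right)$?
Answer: $- \frac{24969093540879}{39439} \approx -6.3311 \cdot 10^{8}$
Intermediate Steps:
$- \left(-15426 - 40871\right) \left(-11246 + \frac{6587}{39439}\right) = - \left(-56297\right) \left(-11246 + 6587 \cdot \frac{1}{39439}\right) = - \left(-56297\right) \left(-11246 + \frac{6587}{39439}\right) = - \frac{\left(-56297\right) \left(-443524407\right)}{39439} = \left(-1\right) \frac{24969093540879}{39439} = - \frac{24969093540879}{39439}$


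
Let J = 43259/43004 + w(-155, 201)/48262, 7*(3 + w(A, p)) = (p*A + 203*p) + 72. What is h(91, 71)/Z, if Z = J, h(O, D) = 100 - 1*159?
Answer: -428582293412/7515728401 ≈ -57.025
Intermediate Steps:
w(A, p) = 51/7 + 29*p + A*p/7 (w(A, p) = -3 + ((p*A + 203*p) + 72)/7 = -3 + ((A*p + 203*p) + 72)/7 = -3 + ((203*p + A*p) + 72)/7 = -3 + (72 + 203*p + A*p)/7 = -3 + (72/7 + 29*p + A*p/7) = 51/7 + 29*p + A*p/7)
J = 7515728401/7264106668 (J = 43259/43004 + (51/7 + 29*201 + (⅐)*(-155)*201)/48262 = 43259*(1/43004) + (51/7 + 5829 - 31155/7)*(1/48262) = 43259/43004 + (9699/7)*(1/48262) = 43259/43004 + 9699/337834 = 7515728401/7264106668 ≈ 1.0346)
h(O, D) = -59 (h(O, D) = 100 - 159 = -59)
Z = 7515728401/7264106668 ≈ 1.0346
h(91, 71)/Z = -59/7515728401/7264106668 = -59*7264106668/7515728401 = -428582293412/7515728401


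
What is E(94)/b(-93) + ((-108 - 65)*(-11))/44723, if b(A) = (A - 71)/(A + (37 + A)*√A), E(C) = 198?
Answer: 411920707/3667286 + 2772*I*√93/41 ≈ 112.32 + 652.0*I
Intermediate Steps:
b(A) = (-71 + A)/(A + √A*(37 + A))
E(94)/b(-93) + ((-108 - 65)*(-11))/44723 = 198/(((-71 - 93)/(-93 + (-93)^(3/2) + 37*√(-93)))) + ((-108 - 65)*(-11))/44723 = 198/((-164/(-93 - 93*I*√93 + 37*(I*√93)))) - 173*(-11)*(1/44723) = 198/((-164/(-93 - 93*I*√93 + 37*I*√93))) + 1903*(1/44723) = 198/((-164/(-93 - 56*I*√93))) + 1903/44723 = 198*(93/164 + 14*I*√93/41) + 1903/44723 = (9207/82 + 2772*I*√93/41) + 1903/44723 = 411920707/3667286 + 2772*I*√93/41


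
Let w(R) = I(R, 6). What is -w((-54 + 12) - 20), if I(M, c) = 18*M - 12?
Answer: 1128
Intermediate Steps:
I(M, c) = -12 + 18*M
w(R) = -12 + 18*R
-w((-54 + 12) - 20) = -(-12 + 18*((-54 + 12) - 20)) = -(-12 + 18*(-42 - 20)) = -(-12 + 18*(-62)) = -(-12 - 1116) = -1*(-1128) = 1128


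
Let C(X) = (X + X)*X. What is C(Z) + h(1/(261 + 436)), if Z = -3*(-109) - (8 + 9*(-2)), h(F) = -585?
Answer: 226553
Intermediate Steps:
Z = 337 (Z = 327 - (8 - 18) = 327 - 1*(-10) = 327 + 10 = 337)
C(X) = 2*X² (C(X) = (2*X)*X = 2*X²)
C(Z) + h(1/(261 + 436)) = 2*337² - 585 = 2*113569 - 585 = 227138 - 585 = 226553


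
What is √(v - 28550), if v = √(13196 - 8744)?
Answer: √(-28550 + 2*√1113) ≈ 168.77*I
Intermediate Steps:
v = 2*√1113 (v = √4452 = 2*√1113 ≈ 66.723)
√(v - 28550) = √(2*√1113 - 28550) = √(-28550 + 2*√1113)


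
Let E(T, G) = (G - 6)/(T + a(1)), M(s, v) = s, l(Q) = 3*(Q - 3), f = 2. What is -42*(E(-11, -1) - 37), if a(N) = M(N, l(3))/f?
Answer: 1526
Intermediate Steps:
l(Q) = -9 + 3*Q (l(Q) = 3*(-3 + Q) = -9 + 3*Q)
a(N) = N/2
E(T, G) = (-6 + G)/(½ + T) (E(T, G) = (G - 6)/(T + (½)*1) = (-6 + G)/(T + ½) = (-6 + G)/(½ + T))
-42*(E(-11, -1) - 37) = -42*(2*(-6 - 1)/(1 + 2*(-11)) - 37) = -42*(2*(-7)/(1 - 22) - 37) = -42*(2*(-7)/(-21) - 37) = -42*(2*(-1/21)*(-7) - 37) = -42*(⅔ - 37) = -42*(-109/3) = 1526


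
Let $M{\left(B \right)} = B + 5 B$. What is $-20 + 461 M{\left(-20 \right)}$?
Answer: $-55340$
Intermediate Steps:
$M{\left(B \right)} = 6 B$
$-20 + 461 M{\left(-20 \right)} = -20 + 461 \cdot 6 \left(-20\right) = -20 + 461 \left(-120\right) = -20 - 55320 = -55340$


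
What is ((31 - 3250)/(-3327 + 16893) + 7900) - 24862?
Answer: -76703237/4522 ≈ -16962.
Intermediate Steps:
((31 - 3250)/(-3327 + 16893) + 7900) - 24862 = (-3219/13566 + 7900) - 24862 = (-3219*1/13566 + 7900) - 24862 = (-1073/4522 + 7900) - 24862 = 35722727/4522 - 24862 = -76703237/4522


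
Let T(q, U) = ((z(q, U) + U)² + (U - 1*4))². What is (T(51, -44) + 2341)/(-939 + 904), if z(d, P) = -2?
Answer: -855793/7 ≈ -1.2226e+5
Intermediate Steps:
T(q, U) = (-4 + U + (-2 + U)²)² (T(q, U) = ((-2 + U)² + (U - 1*4))² = ((-2 + U)² + (U - 4))² = ((-2 + U)² + (-4 + U))² = (-4 + U + (-2 + U)²)²)
(T(51, -44) + 2341)/(-939 + 904) = ((-4 - 44 + (-2 - 44)²)² + 2341)/(-939 + 904) = ((-4 - 44 + (-46)²)² + 2341)/(-35) = ((-4 - 44 + 2116)² + 2341)*(-1/35) = (2068² + 2341)*(-1/35) = (4276624 + 2341)*(-1/35) = 4278965*(-1/35) = -855793/7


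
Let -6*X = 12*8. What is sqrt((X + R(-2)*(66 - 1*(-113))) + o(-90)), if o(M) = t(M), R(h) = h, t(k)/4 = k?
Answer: I*sqrt(734) ≈ 27.092*I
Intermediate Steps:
t(k) = 4*k
o(M) = 4*M
X = -16 (X = -2*8 = -1/6*96 = -16)
sqrt((X + R(-2)*(66 - 1*(-113))) + o(-90)) = sqrt((-16 - 2*(66 - 1*(-113))) + 4*(-90)) = sqrt((-16 - 2*(66 + 113)) - 360) = sqrt((-16 - 2*179) - 360) = sqrt((-16 - 358) - 360) = sqrt(-374 - 360) = sqrt(-734) = I*sqrt(734)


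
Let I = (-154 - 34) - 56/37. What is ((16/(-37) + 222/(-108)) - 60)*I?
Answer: 145909202/12321 ≈ 11842.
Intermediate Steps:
I = -7012/37 (I = -188 - 56*1/37 = -188 - 56/37 = -7012/37 ≈ -189.51)
((16/(-37) + 222/(-108)) - 60)*I = ((16/(-37) + 222/(-108)) - 60)*(-7012/37) = ((16*(-1/37) + 222*(-1/108)) - 60)*(-7012/37) = ((-16/37 - 37/18) - 60)*(-7012/37) = (-1657/666 - 60)*(-7012/37) = -41617/666*(-7012/37) = 145909202/12321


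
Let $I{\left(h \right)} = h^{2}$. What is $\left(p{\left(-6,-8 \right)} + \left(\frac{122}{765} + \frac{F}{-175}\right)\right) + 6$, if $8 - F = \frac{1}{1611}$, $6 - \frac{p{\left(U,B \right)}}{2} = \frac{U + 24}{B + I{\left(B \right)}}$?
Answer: $\frac{167466527}{9585450} \approx 17.471$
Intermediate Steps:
$p{\left(U,B \right)} = 12 - \frac{2 \left(24 + U\right)}{B + B^{2}}$ ($p{\left(U,B \right)} = 12 - 2 \frac{U + 24}{B + B^{2}} = 12 - 2 \frac{24 + U}{B + B^{2}} = 12 - \frac{2 \left(24 + U\right)}{B + B^{2}}$)
$F = \frac{12887}{1611}$ ($F = 8 - \frac{1}{1611} = \frac{12887}{1611} \approx 7.9994$)
$\left(p{\left(-6,-8 \right)} + \left(\frac{122}{765} + \frac{F}{-175}\right)\right) + 6 = \left(\frac{2 \left(-24 - -6 + 6 \left(-8\right) + 6 \left(-8\right)^{2}\right)}{\left(-8\right) \left(1 - 8\right)} + \left(\frac{122}{765} + \frac{12887}{1611 \left(-175\right)}\right)\right) + 6 = \left(2 \left(- \frac{1}{8}\right) \frac{1}{-7} \left(-24 + 6 - 48 + 6 \cdot 64\right) + \left(122 \cdot \frac{1}{765} + \frac{12887}{1611} \left(- \frac{1}{175}\right)\right)\right) + 6 = \left(2 \left(- \frac{1}{8}\right) \left(- \frac{1}{7}\right) \left(-24 + 6 - 48 + 384\right) + \left(\frac{122}{765} - \frac{1841}{40275}\right)\right) + 6 = \left(2 \left(- \frac{1}{8}\right) \left(- \frac{1}{7}\right) 318 + \frac{77893}{684675}\right) + 6 = \left(\frac{159}{14} + \frac{77893}{684675}\right) + 6 = \frac{109953827}{9585450} + 6 = \frac{167466527}{9585450}$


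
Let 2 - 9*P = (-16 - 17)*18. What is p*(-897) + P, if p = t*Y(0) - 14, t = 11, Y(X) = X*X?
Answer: 113618/9 ≈ 12624.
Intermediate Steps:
Y(X) = X²
p = -14 (p = 11*0² - 14 = 11*0 - 14 = 0 - 14 = -14)
P = 596/9 (P = 2/9 - (-16 - 17)*18/9 = 2/9 - (-11)*18/3 = 2/9 - ⅑*(-594) = 2/9 + 66 = 596/9 ≈ 66.222)
p*(-897) + P = -14*(-897) + 596/9 = 12558 + 596/9 = 113618/9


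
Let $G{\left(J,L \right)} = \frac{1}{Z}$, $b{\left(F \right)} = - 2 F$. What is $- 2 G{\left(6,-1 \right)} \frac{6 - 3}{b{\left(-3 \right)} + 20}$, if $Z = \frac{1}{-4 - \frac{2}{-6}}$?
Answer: $\frac{11}{13} \approx 0.84615$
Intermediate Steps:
$Z = - \frac{3}{11}$ ($Z = \frac{1}{-4 - - \frac{1}{3}} = \frac{1}{-4 + \frac{1}{3}} = \frac{1}{- \frac{11}{3}} = - \frac{3}{11} \approx -0.27273$)
$G{\left(J,L \right)} = - \frac{11}{3}$ ($G{\left(J,L \right)} = \frac{1}{- \frac{3}{11}} = - \frac{11}{3}$)
$- 2 G{\left(6,-1 \right)} \frac{6 - 3}{b{\left(-3 \right)} + 20} = \left(-2\right) \left(- \frac{11}{3}\right) \frac{6 - 3}{\left(-2\right) \left(-3\right) + 20} = \frac{22 \frac{3}{6 + 20}}{3} = \frac{22 \cdot \frac{3}{26}}{3} = \frac{22 \cdot 3 \cdot \frac{1}{26}}{3} = \frac{22}{3} \cdot \frac{3}{26} = \frac{11}{13}$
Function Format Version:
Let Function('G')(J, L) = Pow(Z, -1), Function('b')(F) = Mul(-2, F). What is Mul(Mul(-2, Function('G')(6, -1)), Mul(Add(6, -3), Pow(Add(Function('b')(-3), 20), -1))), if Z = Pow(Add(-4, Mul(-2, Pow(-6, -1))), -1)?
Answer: Rational(11, 13) ≈ 0.84615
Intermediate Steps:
Z = Rational(-3, 11) (Z = Pow(Add(-4, Mul(-2, Rational(-1, 6))), -1) = Pow(Add(-4, Rational(1, 3)), -1) = Pow(Rational(-11, 3), -1) = Rational(-3, 11) ≈ -0.27273)
Function('G')(J, L) = Rational(-11, 3) (Function('G')(J, L) = Pow(Rational(-3, 11), -1) = Rational(-11, 3))
Mul(Mul(-2, Function('G')(6, -1)), Mul(Add(6, -3), Pow(Add(Function('b')(-3), 20), -1))) = Mul(Mul(-2, Rational(-11, 3)), Mul(Add(6, -3), Pow(Add(Mul(-2, -3), 20), -1))) = Mul(Rational(22, 3), Mul(3, Pow(Add(6, 20), -1))) = Mul(Rational(22, 3), Mul(3, Pow(26, -1))) = Mul(Rational(22, 3), Mul(3, Rational(1, 26))) = Mul(Rational(22, 3), Rational(3, 26)) = Rational(11, 13)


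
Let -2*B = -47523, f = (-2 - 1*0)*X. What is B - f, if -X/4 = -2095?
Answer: 81043/2 ≈ 40522.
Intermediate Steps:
X = 8380 (X = -4*(-2095) = 8380)
f = -16760 (f = (-2 - 1*0)*8380 = (-2 + 0)*8380 = -2*8380 = -16760)
B = 47523/2 (B = -½*(-47523) = 47523/2 ≈ 23762.)
B - f = 47523/2 - 1*(-16760) = 47523/2 + 16760 = 81043/2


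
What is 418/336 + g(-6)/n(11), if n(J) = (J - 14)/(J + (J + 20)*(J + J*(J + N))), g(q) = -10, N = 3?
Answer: 956923/56 ≈ 17088.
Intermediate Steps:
n(J) = (-14 + J)/(J + (20 + J)*(J + J*(3 + J))) (n(J) = (J - 14)/(J + (J + 20)*(J + J*(J + 3))) = (-14 + J)/(J + (20 + J)*(J + J*(3 + J))))
418/336 + g(-6)/n(11) = 418/336 - 10*11*(81 + 11² + 24*11)/(-14 + 11) = 418*(1/336) - 10/((1/11)*(-3)/(81 + 121 + 264)) = 209/168 - 10/((1/11)*(-3)/466) = 209/168 - 10/((1/11)*(1/466)*(-3)) = 209/168 - 10/(-3/5126) = 209/168 - 10*(-5126/3) = 209/168 + 51260/3 = 956923/56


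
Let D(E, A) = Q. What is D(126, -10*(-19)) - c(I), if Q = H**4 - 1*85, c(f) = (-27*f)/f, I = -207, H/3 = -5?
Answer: 50567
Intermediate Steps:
H = -15 (H = 3*(-5) = -15)
c(f) = -27
Q = 50540 (Q = (-15)**4 - 1*85 = 50625 - 85 = 50540)
D(E, A) = 50540
D(126, -10*(-19)) - c(I) = 50540 - 1*(-27) = 50540 + 27 = 50567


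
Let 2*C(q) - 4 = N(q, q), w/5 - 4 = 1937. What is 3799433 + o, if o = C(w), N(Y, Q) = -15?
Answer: 7598855/2 ≈ 3.7994e+6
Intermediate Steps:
w = 9705 (w = 20 + 5*1937 = 20 + 9685 = 9705)
C(q) = -11/2 (C(q) = 2 + (½)*(-15) = 2 - 15/2 = -11/2)
o = -11/2 ≈ -5.5000
3799433 + o = 3799433 - 11/2 = 7598855/2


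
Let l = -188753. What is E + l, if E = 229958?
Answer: 41205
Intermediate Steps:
E + l = 229958 - 188753 = 41205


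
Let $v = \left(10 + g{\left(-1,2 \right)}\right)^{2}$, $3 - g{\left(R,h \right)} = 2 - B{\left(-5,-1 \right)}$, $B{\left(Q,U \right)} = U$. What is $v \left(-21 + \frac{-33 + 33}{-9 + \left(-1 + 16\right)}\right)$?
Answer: $-2100$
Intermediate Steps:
$g{\left(R,h \right)} = 0$ ($g{\left(R,h \right)} = 3 - \left(2 - -1\right) = 3 - \left(2 + 1\right) = 3 - 3 = 0$)
$v = 100$ ($v = \left(10 + 0\right)^{2} = 10^{2} = 100$)
$v \left(-21 + \frac{-33 + 33}{-9 + \left(-1 + 16\right)}\right) = 100 \left(-21 + \frac{-33 + 33}{-9 + \left(-1 + 16\right)}\right) = 100 \left(-21 + \frac{0}{-9 + 15}\right) = 100 \left(-21 + \frac{0}{6}\right) = 100 \left(-21 + 0 \cdot \frac{1}{6}\right) = 100 \left(-21 + 0\right) = 100 \left(-21\right) = -2100$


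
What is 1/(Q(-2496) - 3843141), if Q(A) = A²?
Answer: 1/2386875 ≈ 4.1896e-7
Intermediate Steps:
1/(Q(-2496) - 3843141) = 1/((-2496)² - 3843141) = 1/(6230016 - 3843141) = 1/2386875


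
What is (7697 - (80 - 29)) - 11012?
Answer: -3366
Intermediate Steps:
(7697 - (80 - 29)) - 11012 = (7697 - 1*51) - 11012 = (7697 - 51) - 11012 = 7646 - 11012 = -3366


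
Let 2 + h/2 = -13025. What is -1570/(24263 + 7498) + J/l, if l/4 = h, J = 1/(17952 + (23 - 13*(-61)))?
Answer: -1023601225307/20707387376256 ≈ -0.049432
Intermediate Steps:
J = 1/18768 (J = 1/(17952 + (23 + 793)) = 1/(17952 + 816) = 1/18768 ≈ 5.3282e-5)
h = -26054 (h = -4 + 2*(-13025) = -4 - 26050 = -26054)
l = -104216 (l = 4*(-26054) = -104216)
-1570/(24263 + 7498) + J/l = -1570/(24263 + 7498) + (1/18768)/(-104216) = -1570/31761 + (1/18768)*(-1/104216) = -1570*1/31761 - 1/1955925888 = -1570/31761 - 1/1955925888 = -1023601225307/20707387376256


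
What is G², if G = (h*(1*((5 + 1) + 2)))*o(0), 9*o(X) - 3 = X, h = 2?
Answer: 256/9 ≈ 28.444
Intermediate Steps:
o(X) = ⅓ + X/9
G = 16/3 (G = (2*(1*((5 + 1) + 2)))*(⅓ + (⅑)*0) = (2*(1*(6 + 2)))*(⅓ + 0) = (2*(1*8))*(⅓) = (2*8)*(⅓) = 16*(⅓) = 16/3 ≈ 5.3333)
G² = (16/3)² = 256/9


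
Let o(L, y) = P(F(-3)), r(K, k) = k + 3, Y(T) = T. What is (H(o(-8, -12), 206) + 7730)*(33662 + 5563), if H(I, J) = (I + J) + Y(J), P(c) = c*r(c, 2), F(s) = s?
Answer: 318781575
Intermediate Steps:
r(K, k) = 3 + k
P(c) = 5*c (P(c) = c*(3 + 2) = c*5 = 5*c)
o(L, y) = -15 (o(L, y) = 5*(-3) = -15)
H(I, J) = I + 2*J (H(I, J) = (I + J) + J = I + 2*J)
(H(o(-8, -12), 206) + 7730)*(33662 + 5563) = ((-15 + 2*206) + 7730)*(33662 + 5563) = ((-15 + 412) + 7730)*39225 = (397 + 7730)*39225 = 8127*39225 = 318781575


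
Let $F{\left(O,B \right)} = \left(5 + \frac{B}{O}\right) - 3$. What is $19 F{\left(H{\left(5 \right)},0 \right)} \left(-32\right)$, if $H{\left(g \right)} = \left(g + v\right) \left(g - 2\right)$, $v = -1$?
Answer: $-1216$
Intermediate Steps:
$H{\left(g \right)} = \left(-1 + g\right) \left(-2 + g\right)$ ($H{\left(g \right)} = \left(g - 1\right) \left(g - 2\right) = \left(-1 + g\right) \left(-2 + g\right)$)
$F{\left(O,B \right)} = 2 + \frac{B}{O}$
$19 F{\left(H{\left(5 \right)},0 \right)} \left(-32\right) = 19 \left(2 + \frac{0}{2 + 5^{2} - 15}\right) \left(-32\right) = 19 \left(2 + \frac{0}{2 + 25 - 15}\right) \left(-32\right) = 19 \left(2 + \frac{0}{12}\right) \left(-32\right) = 19 \left(2 + 0 \cdot \frac{1}{12}\right) \left(-32\right) = 19 \left(2 + 0\right) \left(-32\right) = 19 \cdot 2 \left(-32\right) = 38 \left(-32\right) = -1216$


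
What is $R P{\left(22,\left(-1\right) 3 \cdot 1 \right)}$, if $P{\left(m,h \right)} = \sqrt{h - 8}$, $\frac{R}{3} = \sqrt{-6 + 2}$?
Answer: $- 6 \sqrt{11} \approx -19.9$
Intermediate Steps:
$R = 6 i$ ($R = 3 \sqrt{-6 + 2} = 3 \sqrt{-4} = 3 \cdot 2 i = 6 i \approx 6.0 i$)
$P{\left(m,h \right)} = \sqrt{-8 + h}$
$R P{\left(22,\left(-1\right) 3 \cdot 1 \right)} = 6 i \sqrt{-8 + \left(-1\right) 3 \cdot 1} = 6 i \sqrt{-8 - 3} = 6 i \sqrt{-11} = 6 i i \sqrt{11} = - 6 \sqrt{11}$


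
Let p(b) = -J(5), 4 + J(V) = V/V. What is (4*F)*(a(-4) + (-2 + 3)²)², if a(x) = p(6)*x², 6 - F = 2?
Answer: 38416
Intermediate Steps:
F = 4 (F = 6 - 1*2 = 6 - 2 = 4)
J(V) = -3 (J(V) = -4 + V/V = -4 + 1 = -3)
p(b) = 3 (p(b) = -1*(-3) = 3)
a(x) = 3*x²
(4*F)*(a(-4) + (-2 + 3)²)² = (4*4)*(3*(-4)² + (-2 + 3)²)² = 16*(3*16 + 1²)² = 16*(48 + 1)² = 16*49² = 16*2401 = 38416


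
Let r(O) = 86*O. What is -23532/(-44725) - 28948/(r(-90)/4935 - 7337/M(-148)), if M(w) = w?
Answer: -12597298429588/20908982225 ≈ -602.48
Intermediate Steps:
-23532/(-44725) - 28948/(r(-90)/4935 - 7337/M(-148)) = -23532/(-44725) - 28948/((86*(-90))/4935 - 7337/(-148)) = -23532*(-1/44725) - 28948/(-7740*1/4935 - 7337*(-1/148)) = 23532/44725 - 28948/(-516/329 + 7337/148) = 23532/44725 - 28948/2337505/48692 = 23532/44725 - 28948*48692/2337505 = 23532/44725 - 1409536016/2337505 = -12597298429588/20908982225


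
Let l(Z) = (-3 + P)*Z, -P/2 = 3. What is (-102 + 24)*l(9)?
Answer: 6318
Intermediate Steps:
P = -6 (P = -2*3 = -6)
l(Z) = -9*Z (l(Z) = (-3 - 6)*Z = -9*Z)
(-102 + 24)*l(9) = (-102 + 24)*(-9*9) = -78*(-81) = 6318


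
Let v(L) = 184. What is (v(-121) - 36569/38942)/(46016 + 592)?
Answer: 2376253/605002912 ≈ 0.0039277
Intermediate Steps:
(v(-121) - 36569/38942)/(46016 + 592) = (184 - 36569/38942)/(46016 + 592) = (184 - 36569*1/38942)/46608 = (184 - 36569/38942)*(1/46608) = (7128759/38942)*(1/46608) = 2376253/605002912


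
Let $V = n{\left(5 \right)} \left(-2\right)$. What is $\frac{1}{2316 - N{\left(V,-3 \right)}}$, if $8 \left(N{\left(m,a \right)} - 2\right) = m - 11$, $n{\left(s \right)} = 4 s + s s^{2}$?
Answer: $\frac{8}{18813} \approx 0.00042524$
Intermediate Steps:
$n{\left(s \right)} = s^{3} + 4 s$ ($n{\left(s \right)} = 4 s + s^{3} = s^{3} + 4 s$)
$V = -290$ ($V = 5 \left(4 + 5^{2}\right) \left(-2\right) = 5 \left(4 + 25\right) \left(-2\right) = 5 \cdot 29 \left(-2\right) = 145 \left(-2\right) = -290$)
$N{\left(m,a \right)} = \frac{5}{8} + \frac{m}{8}$ ($N{\left(m,a \right)} = 2 + \frac{m - 11}{8} = 2 + \frac{-11 + m}{8} = 2 + \left(- \frac{11}{8} + \frac{m}{8}\right) = \frac{5}{8} + \frac{m}{8}$)
$\frac{1}{2316 - N{\left(V,-3 \right)}} = \frac{1}{2316 - \left(\frac{5}{8} + \frac{1}{8} \left(-290\right)\right)} = \frac{1}{2316 - \left(\frac{5}{8} - \frac{145}{4}\right)} = \frac{1}{2316 - - \frac{285}{8}} = \frac{1}{2316 + \frac{285}{8}} = \frac{1}{\frac{18813}{8}} = \frac{8}{18813}$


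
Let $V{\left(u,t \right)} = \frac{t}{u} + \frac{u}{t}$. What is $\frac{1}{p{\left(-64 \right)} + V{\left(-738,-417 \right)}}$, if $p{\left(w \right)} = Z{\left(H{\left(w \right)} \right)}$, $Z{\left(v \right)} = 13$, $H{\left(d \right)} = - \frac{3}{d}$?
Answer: $\frac{34194}{524359} \approx 0.065211$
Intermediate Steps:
$p{\left(w \right)} = 13$
$\frac{1}{p{\left(-64 \right)} + V{\left(-738,-417 \right)}} = \frac{1}{13 - \left(- \frac{246}{139} - \frac{139}{246}\right)} = \frac{1}{13 - - \frac{79837}{34194}} = \frac{1}{13 + \left(\frac{139}{246} + \frac{246}{139}\right)} = \frac{1}{13 + \frac{79837}{34194}} = \frac{1}{\frac{524359}{34194}} = \frac{34194}{524359}$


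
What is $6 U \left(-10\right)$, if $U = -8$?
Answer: $480$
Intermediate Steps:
$6 U \left(-10\right) = 6 \left(-8\right) \left(-10\right) = \left(-48\right) \left(-10\right) = 480$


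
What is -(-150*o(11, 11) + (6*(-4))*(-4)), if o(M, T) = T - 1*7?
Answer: 504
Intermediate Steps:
o(M, T) = -7 + T (o(M, T) = T - 7 = -7 + T)
-(-150*o(11, 11) + (6*(-4))*(-4)) = -(-150*(-7 + 11) + (6*(-4))*(-4)) = -(-150*4 - 24*(-4)) = -(-600 + 96) = -1*(-504) = 504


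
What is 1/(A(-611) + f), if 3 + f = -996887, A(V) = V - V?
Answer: -1/996890 ≈ -1.0031e-6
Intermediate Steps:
A(V) = 0
f = -996890 (f = -3 - 996887 = -996890)
1/(A(-611) + f) = 1/(0 - 996890) = 1/(-996890) = -1/996890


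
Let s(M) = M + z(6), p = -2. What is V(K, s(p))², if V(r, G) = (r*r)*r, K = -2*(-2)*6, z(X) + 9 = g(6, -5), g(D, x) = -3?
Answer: 191102976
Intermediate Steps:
z(X) = -12 (z(X) = -9 - 3 = -12)
K = 24 (K = 4*6 = 24)
s(M) = -12 + M (s(M) = M - 12 = -12 + M)
V(r, G) = r³ (V(r, G) = r²*r = r³)
V(K, s(p))² = (24³)² = 13824² = 191102976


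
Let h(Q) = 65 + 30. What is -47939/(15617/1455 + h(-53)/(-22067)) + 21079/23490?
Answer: -93166401171488/20855373345 ≈ -4467.3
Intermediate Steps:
h(Q) = 95
-47939/(15617/1455 + h(-53)/(-22067)) + 21079/23490 = -47939/(15617/1455 + 95/(-22067)) + 21079/23490 = -47939/(15617*(1/1455) + 95*(-1/22067)) + 21079*(1/23490) = -47939/(161/15 - 95/22067) + 21079/23490 = -47939/3551362/331005 + 21079/23490 = -47939*331005/3551362 + 21079/23490 = -15868048695/3551362 + 21079/23490 = -93166401171488/20855373345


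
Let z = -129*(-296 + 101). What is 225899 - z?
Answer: 200744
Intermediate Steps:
z = 25155 (z = -129*(-195) = 25155)
225899 - z = 225899 - 1*25155 = 225899 - 25155 = 200744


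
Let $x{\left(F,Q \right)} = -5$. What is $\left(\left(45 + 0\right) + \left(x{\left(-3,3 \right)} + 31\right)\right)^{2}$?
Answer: $5041$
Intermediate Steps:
$\left(\left(45 + 0\right) + \left(x{\left(-3,3 \right)} + 31\right)\right)^{2} = \left(\left(45 + 0\right) + \left(-5 + 31\right)\right)^{2} = \left(45 + 26\right)^{2} = 71^{2} = 5041$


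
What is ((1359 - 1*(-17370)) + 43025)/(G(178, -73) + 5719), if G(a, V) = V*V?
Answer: 30877/5524 ≈ 5.5896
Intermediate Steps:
G(a, V) = V**2
((1359 - 1*(-17370)) + 43025)/(G(178, -73) + 5719) = ((1359 - 1*(-17370)) + 43025)/((-73)**2 + 5719) = ((1359 + 17370) + 43025)/(5329 + 5719) = (18729 + 43025)/11048 = 61754*(1/11048) = 30877/5524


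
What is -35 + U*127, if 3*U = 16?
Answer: 1927/3 ≈ 642.33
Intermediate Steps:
U = 16/3 (U = (⅓)*16 = 16/3 ≈ 5.3333)
-35 + U*127 = -35 + (16/3)*127 = -35 + 2032/3 = 1927/3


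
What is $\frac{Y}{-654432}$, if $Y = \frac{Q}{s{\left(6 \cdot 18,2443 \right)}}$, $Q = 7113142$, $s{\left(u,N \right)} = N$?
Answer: $- \frac{3556571}{799388688} \approx -0.0044491$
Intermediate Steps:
$Y = \frac{7113142}{2443} \approx 2911.6$
$\frac{Y}{-654432} = \frac{7113142}{2443 \left(-654432\right)} = \frac{7113142}{2443} \left(- \frac{1}{654432}\right) = - \frac{3556571}{799388688}$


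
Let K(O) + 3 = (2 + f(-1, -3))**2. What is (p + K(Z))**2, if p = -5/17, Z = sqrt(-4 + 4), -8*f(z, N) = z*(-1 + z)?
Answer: 3969/73984 ≈ 0.053647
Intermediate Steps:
f(z, N) = -z*(-1 + z)/8
Z = 0 (Z = sqrt(0) = 0)
p = -5/17 (p = -5*1/17 = -5/17 ≈ -0.29412)
K(O) = 1/16 (K(O) = -3 + (2 + (1/8)*(-1)*(1 - 1*(-1)))**2 = -3 + (2 + (1/8)*(-1)*(1 + 1))**2 = -3 + (2 + (1/8)*(-1)*2)**2 = -3 + (2 - 1/4)**2 = -3 + (7/4)**2 = -3 + 49/16 = 1/16)
(p + K(Z))**2 = (-5/17 + 1/16)**2 = (-63/272)**2 = 3969/73984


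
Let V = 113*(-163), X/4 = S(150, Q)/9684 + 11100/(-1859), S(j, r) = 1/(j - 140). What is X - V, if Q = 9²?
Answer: 827897775269/45006390 ≈ 18395.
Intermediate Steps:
Q = 81
S(j, r) = 1/(-140 + j)
X = -1074922141/45006390 (X = 4*(1/((-140 + 150)*9684) + 11100/(-1859)) = 4*((1/9684)/10 + 11100*(-1/1859)) = 4*((⅒)*(1/9684) - 11100/1859) = 4*(1/96840 - 11100/1859) = 4*(-1074922141/180025560) = -1074922141/45006390 ≈ -23.884)
V = -18419
X - V = -1074922141/45006390 - 1*(-18419) = -1074922141/45006390 + 18419 = 827897775269/45006390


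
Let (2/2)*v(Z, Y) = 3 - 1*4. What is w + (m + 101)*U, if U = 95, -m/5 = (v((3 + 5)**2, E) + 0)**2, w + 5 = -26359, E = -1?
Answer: -17244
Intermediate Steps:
w = -26364 (w = -5 - 26359 = -26364)
v(Z, Y) = -1 (v(Z, Y) = 3 - 1*4 = 3 - 4 = -1)
m = -5 (m = -5*(-1 + 0)**2 = -5*(-1)**2 = -5*1 = -5)
w + (m + 101)*U = -26364 + (-5 + 101)*95 = -26364 + 96*95 = -26364 + 9120 = -17244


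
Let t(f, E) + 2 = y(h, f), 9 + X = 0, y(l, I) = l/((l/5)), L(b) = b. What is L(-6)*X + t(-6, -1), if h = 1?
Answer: 57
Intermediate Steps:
y(l, I) = 5 (y(l, I) = l/((l*(⅕))) = l/((l/5)) = l*(5/l) = 5)
X = -9 (X = -9 + 0 = -9)
t(f, E) = 3 (t(f, E) = -2 + 5 = 3)
L(-6)*X + t(-6, -1) = -6*(-9) + 3 = 54 + 3 = 57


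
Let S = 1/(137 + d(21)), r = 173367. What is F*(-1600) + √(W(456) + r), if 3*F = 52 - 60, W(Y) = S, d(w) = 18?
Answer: 12800/3 + √4165142330/155 ≈ 4683.0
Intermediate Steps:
S = 1/155 (S = 1/(137 + 18) = 1/155 ≈ 0.0064516)
W(Y) = 1/155
F = -8/3 (F = (52 - 60)/3 = (⅓)*(-8) = -8/3 ≈ -2.6667)
F*(-1600) + √(W(456) + r) = -8/3*(-1600) + √(1/155 + 173367) = 12800/3 + √(26871886/155) = 12800/3 + √4165142330/155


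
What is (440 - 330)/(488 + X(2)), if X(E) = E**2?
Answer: 55/246 ≈ 0.22358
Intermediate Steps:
(440 - 330)/(488 + X(2)) = (440 - 330)/(488 + 2**2) = 110/(488 + 4) = 110/492 = 110*(1/492) = 55/246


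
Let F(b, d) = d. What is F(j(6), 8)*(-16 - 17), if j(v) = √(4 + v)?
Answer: -264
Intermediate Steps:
F(j(6), 8)*(-16 - 17) = 8*(-16 - 17) = 8*(-33) = -264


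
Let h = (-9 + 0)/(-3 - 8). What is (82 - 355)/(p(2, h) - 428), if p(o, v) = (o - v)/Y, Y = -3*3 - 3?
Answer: 36036/56509 ≈ 0.63770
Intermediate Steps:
Y = -12 (Y = -9 - 3 = -12)
h = 9/11 (h = -9/(-11) = -9*(-1/11) = 9/11 ≈ 0.81818)
p(o, v) = -o/12 + v/12 (p(o, v) = (o - v)/(-12) = (o - v)*(-1/12) = -o/12 + v/12)
(82 - 355)/(p(2, h) - 428) = (82 - 355)/((-1/12*2 + (1/12)*(9/11)) - 428) = -273/((-⅙ + 3/44) - 428) = -273/(-13/132 - 428) = -273/(-56509/132) = -273*(-132/56509) = 36036/56509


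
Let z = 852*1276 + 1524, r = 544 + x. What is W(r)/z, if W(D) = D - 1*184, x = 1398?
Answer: 293/181446 ≈ 0.0016148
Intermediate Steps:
r = 1942 (r = 544 + 1398 = 1942)
z = 1088676 (z = 1087152 + 1524 = 1088676)
W(D) = -184 + D (W(D) = D - 184 = -184 + D)
W(r)/z = (-184 + 1942)/1088676 = 1758*(1/1088676) = 293/181446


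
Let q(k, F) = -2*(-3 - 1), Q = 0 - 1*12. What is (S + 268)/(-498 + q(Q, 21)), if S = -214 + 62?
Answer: -58/245 ≈ -0.23673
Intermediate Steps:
Q = -12 (Q = 0 - 12 = -12)
q(k, F) = 8 (q(k, F) = -2*(-4) = 8)
S = -152
(S + 268)/(-498 + q(Q, 21)) = (-152 + 268)/(-498 + 8) = 116/(-490) = 116*(-1/490) = -58/245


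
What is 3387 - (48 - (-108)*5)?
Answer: 2799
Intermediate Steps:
3387 - (48 - (-108)*5) = 3387 - (48 - 27*(-20)) = 3387 - (48 + 540) = 3387 - 1*588 = 3387 - 588 = 2799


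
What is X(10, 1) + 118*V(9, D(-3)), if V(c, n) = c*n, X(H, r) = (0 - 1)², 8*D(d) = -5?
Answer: -2651/4 ≈ -662.75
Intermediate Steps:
D(d) = -5/8 (D(d) = (⅛)*(-5) = -5/8)
X(H, r) = 1 (X(H, r) = (-1)² = 1)
X(10, 1) + 118*V(9, D(-3)) = 1 + 118*(9*(-5/8)) = 1 + 118*(-45/8) = 1 - 2655/4 = -2651/4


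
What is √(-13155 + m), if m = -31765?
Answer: 2*I*√11230 ≈ 211.94*I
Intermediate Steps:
√(-13155 + m) = √(-13155 - 31765) = √(-44920) = 2*I*√11230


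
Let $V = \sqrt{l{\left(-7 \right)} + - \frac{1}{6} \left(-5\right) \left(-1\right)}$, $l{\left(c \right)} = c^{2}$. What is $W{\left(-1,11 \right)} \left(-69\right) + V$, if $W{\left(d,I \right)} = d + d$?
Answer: $138 + \frac{17 \sqrt{6}}{6} \approx 144.94$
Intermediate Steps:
$W{\left(d,I \right)} = 2 d$
$V = \frac{17 \sqrt{6}}{6}$ ($V = \sqrt{\left(-7\right)^{2} + - \frac{1}{6} \left(-5\right) \left(-1\right)} = \sqrt{49 + \left(-1\right) \frac{1}{6} \left(-5\right) \left(-1\right)} = \sqrt{49 + \left(- \frac{1}{6}\right) \left(-5\right) \left(-1\right)} = \sqrt{49 + \frac{5}{6} \left(-1\right)} = \sqrt{49 - \frac{5}{6}} = \sqrt{\frac{289}{6}} = \frac{17 \sqrt{6}}{6} \approx 6.9402$)
$W{\left(-1,11 \right)} \left(-69\right) + V = 2 \left(-1\right) \left(-69\right) + \frac{17 \sqrt{6}}{6} = \left(-2\right) \left(-69\right) + \frac{17 \sqrt{6}}{6} = 138 + \frac{17 \sqrt{6}}{6}$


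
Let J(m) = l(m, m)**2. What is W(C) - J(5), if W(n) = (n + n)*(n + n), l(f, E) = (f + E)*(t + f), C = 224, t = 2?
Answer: 195804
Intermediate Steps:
l(f, E) = (2 + f)*(E + f) (l(f, E) = (f + E)*(2 + f) = (E + f)*(2 + f) = (2 + f)*(E + f))
J(m) = (2*m**2 + 4*m)**2 (J(m) = (m**2 + 2*m + 2*m + m*m)**2 = (m**2 + 2*m + 2*m + m**2)**2 = (2*m**2 + 4*m)**2)
W(n) = 4*n**2 (W(n) = (2*n)*(2*n) = 4*n**2)
W(C) - J(5) = 4*224**2 - 4*5**2*(2 + 5)**2 = 4*50176 - 4*25*7**2 = 200704 - 4*25*49 = 200704 - 1*4900 = 200704 - 4900 = 195804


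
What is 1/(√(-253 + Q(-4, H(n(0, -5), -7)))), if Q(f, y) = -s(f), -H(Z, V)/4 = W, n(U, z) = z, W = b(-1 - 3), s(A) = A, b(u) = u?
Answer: -I*√249/249 ≈ -0.063372*I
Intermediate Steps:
W = -4 (W = -1 - 3 = -4)
H(Z, V) = 16 (H(Z, V) = -4*(-4) = 16)
Q(f, y) = -f
1/(√(-253 + Q(-4, H(n(0, -5), -7)))) = 1/(√(-253 - 1*(-4))) = 1/(√(-253 + 4)) = 1/(√(-249)) = 1/(I*√249) = -I*√249/249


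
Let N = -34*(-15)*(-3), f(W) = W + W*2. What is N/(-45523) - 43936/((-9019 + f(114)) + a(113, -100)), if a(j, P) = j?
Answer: 503300362/97464743 ≈ 5.1639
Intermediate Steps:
f(W) = 3*W (f(W) = W + 2*W = 3*W)
N = -1530 (N = 510*(-3) = -1530)
N/(-45523) - 43936/((-9019 + f(114)) + a(113, -100)) = -1530/(-45523) - 43936/((-9019 + 3*114) + 113) = -1530*(-1/45523) - 43936/((-9019 + 342) + 113) = 1530/45523 - 43936/(-8677 + 113) = 1530/45523 - 43936/(-8564) = 1530/45523 - 43936*(-1/8564) = 1530/45523 + 10984/2141 = 503300362/97464743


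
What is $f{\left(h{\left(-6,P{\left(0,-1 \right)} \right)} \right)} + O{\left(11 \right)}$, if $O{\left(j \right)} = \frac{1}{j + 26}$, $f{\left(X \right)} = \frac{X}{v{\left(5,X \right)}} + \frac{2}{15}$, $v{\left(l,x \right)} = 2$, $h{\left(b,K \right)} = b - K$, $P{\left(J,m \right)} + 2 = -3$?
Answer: $- \frac{377}{1110} \approx -0.33964$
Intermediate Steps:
$P{\left(J,m \right)} = -5$ ($P{\left(J,m \right)} = -2 - 3 = -5$)
$f{\left(X \right)} = \frac{2}{15} + \frac{X}{2}$ ($f{\left(X \right)} = \frac{X}{2} + \frac{2}{15} = \frac{2}{15} + \frac{X}{2}$)
$O{\left(j \right)} = \frac{1}{26 + j}$
$f{\left(h{\left(-6,P{\left(0,-1 \right)} \right)} \right)} + O{\left(11 \right)} = \left(\frac{2}{15} + \frac{-6 - -5}{2}\right) + \frac{1}{26 + 11} = \left(\frac{2}{15} + \frac{-6 + 5}{2}\right) + \frac{1}{37} = \left(\frac{2}{15} + \frac{1}{2} \left(-1\right)\right) + \frac{1}{37} = \left(\frac{2}{15} - \frac{1}{2}\right) + \frac{1}{37} = - \frac{11}{30} + \frac{1}{37} = - \frac{377}{1110}$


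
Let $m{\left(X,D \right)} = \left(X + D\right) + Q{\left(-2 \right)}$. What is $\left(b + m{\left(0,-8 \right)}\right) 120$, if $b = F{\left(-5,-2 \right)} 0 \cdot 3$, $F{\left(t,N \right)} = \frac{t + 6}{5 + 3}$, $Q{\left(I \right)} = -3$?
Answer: $-1320$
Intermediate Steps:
$F{\left(t,N \right)} = \frac{3}{4} + \frac{t}{8}$ ($F{\left(t,N \right)} = \frac{6 + t}{8} = \left(6 + t\right) \frac{1}{8} = \frac{3}{4} + \frac{t}{8}$)
$m{\left(X,D \right)} = -3 + D + X$ ($m{\left(X,D \right)} = \left(X + D\right) - 3 = \left(D + X\right) - 3 = -3 + D + X$)
$b = 0$ ($b = \left(\frac{3}{4} + \frac{1}{8} \left(-5\right)\right) 0 \cdot 3 = \left(\frac{3}{4} - \frac{5}{8}\right) 0 \cdot 3 = \frac{1}{8} \cdot 0 \cdot 3 = 0 \cdot 3 = 0$)
$\left(b + m{\left(0,-8 \right)}\right) 120 = \left(0 - 11\right) 120 = \left(-11\right) 120 = -1320$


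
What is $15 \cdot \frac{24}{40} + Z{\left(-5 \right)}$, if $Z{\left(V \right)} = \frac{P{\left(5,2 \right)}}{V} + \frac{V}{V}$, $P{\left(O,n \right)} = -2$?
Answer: $\frac{52}{5} \approx 10.4$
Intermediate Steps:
$Z{\left(V \right)} = 1 - \frac{2}{V}$ ($Z{\left(V \right)} = - \frac{2}{V} + \frac{V}{V} = - \frac{2}{V} + 1 = 1 - \frac{2}{V}$)
$15 \cdot \frac{24}{40} + Z{\left(-5 \right)} = 15 \cdot \frac{24}{40} + \frac{-2 - 5}{-5} = 15 \cdot 24 \cdot \frac{1}{40} - - \frac{7}{5} = 15 \cdot \frac{3}{5} + \frac{7}{5} = 9 + \frac{7}{5} = \frac{52}{5}$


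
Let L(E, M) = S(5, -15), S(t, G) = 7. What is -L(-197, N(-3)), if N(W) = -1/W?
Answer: -7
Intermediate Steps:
L(E, M) = 7
-L(-197, N(-3)) = -1*7 = -7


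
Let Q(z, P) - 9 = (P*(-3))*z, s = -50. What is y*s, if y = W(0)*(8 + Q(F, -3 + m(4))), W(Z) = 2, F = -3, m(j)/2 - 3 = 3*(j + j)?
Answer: -47600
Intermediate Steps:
m(j) = 6 + 12*j (m(j) = 6 + 2*(3*(j + j)) = 6 + 2*(3*(2*j)) = 6 + 2*(6*j) = 6 + 12*j)
Q(z, P) = 9 - 3*P*z (Q(z, P) = 9 + (P*(-3))*z = 9 + (-3*P)*z = 9 - 3*P*z)
y = 952 (y = 2*(8 + (9 - 3*(-3 + (6 + 12*4))*(-3))) = 2*(8 + (9 - 3*(-3 + (6 + 48))*(-3))) = 2*(8 + (9 - 3*(-3 + 54)*(-3))) = 2*(8 + (9 - 3*51*(-3))) = 2*(8 + (9 + 459)) = 2*(8 + 468) = 2*476 = 952)
y*s = 952*(-50) = -47600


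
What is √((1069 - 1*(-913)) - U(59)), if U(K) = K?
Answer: √1923 ≈ 43.852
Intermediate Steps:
√((1069 - 1*(-913)) - U(59)) = √((1069 - 1*(-913)) - 1*59) = √((1069 + 913) - 59) = √(1982 - 59) = √1923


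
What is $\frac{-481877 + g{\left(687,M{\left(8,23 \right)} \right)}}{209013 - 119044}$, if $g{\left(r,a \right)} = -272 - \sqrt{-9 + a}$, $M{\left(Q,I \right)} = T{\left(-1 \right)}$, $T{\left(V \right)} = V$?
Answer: $- \frac{482149}{89969} - \frac{i \sqrt{10}}{89969} \approx -5.3591 - 3.5149 \cdot 10^{-5} i$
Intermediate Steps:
$M{\left(Q,I \right)} = -1$
$\frac{-481877 + g{\left(687,M{\left(8,23 \right)} \right)}}{209013 - 119044} = \frac{-481877 - \left(272 + \sqrt{-9 - 1}\right)}{209013 - 119044} = \frac{-481877 - \left(272 + \sqrt{-10}\right)}{89969} = \left(-481877 - \left(272 + i \sqrt{10}\right)\right) \frac{1}{89969} = \left(-482149 - i \sqrt{10}\right) \frac{1}{89969} = - \frac{482149}{89969} - \frac{i \sqrt{10}}{89969}$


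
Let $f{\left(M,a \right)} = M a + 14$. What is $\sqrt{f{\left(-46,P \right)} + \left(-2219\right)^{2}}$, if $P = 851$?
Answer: $\sqrt{4884829} \approx 2210.2$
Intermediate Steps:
$f{\left(M,a \right)} = 14 + M a$
$\sqrt{f{\left(-46,P \right)} + \left(-2219\right)^{2}} = \sqrt{\left(14 - 39146\right) + \left(-2219\right)^{2}} = \sqrt{\left(14 - 39146\right) + 4923961} = \sqrt{-39132 + 4923961} = \sqrt{4884829}$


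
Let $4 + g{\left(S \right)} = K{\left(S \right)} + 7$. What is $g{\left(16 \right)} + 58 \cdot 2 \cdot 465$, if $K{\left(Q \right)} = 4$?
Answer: $53947$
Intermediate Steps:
$g{\left(S \right)} = 7$ ($g{\left(S \right)} = -4 + \left(4 + 7\right) = -4 + 11 = 7$)
$g{\left(16 \right)} + 58 \cdot 2 \cdot 465 = 7 + 58 \cdot 2 \cdot 465 = 7 + 116 \cdot 465 = 7 + 53940 = 53947$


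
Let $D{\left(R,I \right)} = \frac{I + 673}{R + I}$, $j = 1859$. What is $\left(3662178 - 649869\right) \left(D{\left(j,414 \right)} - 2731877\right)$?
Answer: $- \frac{18705099418606206}{2273} \approx -8.2293 \cdot 10^{12}$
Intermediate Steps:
$D{\left(R,I \right)} = \frac{673 + I}{I + R}$
$\left(3662178 - 649869\right) \left(D{\left(j,414 \right)} - 2731877\right) = \left(3662178 - 649869\right) \left(\frac{673 + 414}{414 + 1859} - 2731877\right) = 3012309 \left(\frac{1}{2273} \cdot 1087 - 2731877\right) = 3012309 \left(\frac{1087}{2273} - 2731877\right) = 3012309 \left(- \frac{6209555334}{2273}\right) = - \frac{18705099418606206}{2273}$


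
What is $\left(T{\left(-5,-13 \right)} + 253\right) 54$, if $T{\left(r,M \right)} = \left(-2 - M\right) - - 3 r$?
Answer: $13446$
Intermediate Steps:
$T{\left(r,M \right)} = -2 - M + 3 r$ ($T{\left(r,M \right)} = \left(-2 - M\right) + 3 r = -2 - M + 3 r$)
$\left(T{\left(-5,-13 \right)} + 253\right) 54 = \left(\left(-2 - -13 + 3 \left(-5\right)\right) + 253\right) 54 = \left(\left(-2 + 13 - 15\right) + 253\right) 54 = \left(-4 + 253\right) 54 = 249 \cdot 54 = 13446$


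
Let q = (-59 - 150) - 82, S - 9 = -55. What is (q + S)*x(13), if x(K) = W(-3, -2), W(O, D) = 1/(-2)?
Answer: 337/2 ≈ 168.50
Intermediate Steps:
W(O, D) = -½
x(K) = -½
S = -46 (S = 9 - 55 = -46)
q = -291 (q = -209 - 82 = -291)
(q + S)*x(13) = (-291 - 46)*(-½) = -337*(-½) = 337/2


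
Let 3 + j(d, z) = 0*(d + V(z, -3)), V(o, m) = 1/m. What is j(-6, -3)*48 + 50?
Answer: -94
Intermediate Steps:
j(d, z) = -3 (j(d, z) = -3 + 0*(d + 1/(-3)) = -3 + 0*(d - ⅓) = -3 + 0*(-⅓ + d) = -3 + 0 = -3)
j(-6, -3)*48 + 50 = -3*48 + 50 = -144 + 50 = -94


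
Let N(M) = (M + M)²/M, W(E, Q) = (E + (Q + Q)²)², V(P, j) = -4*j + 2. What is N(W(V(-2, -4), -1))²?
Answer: 3748096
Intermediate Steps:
V(P, j) = 2 - 4*j
W(E, Q) = (E + 4*Q²)² (W(E, Q) = (E + (2*Q)²)² = (E + 4*Q²)²)
N(M) = 4*M (N(M) = (2*M)²/M = (4*M²)/M = 4*M)
N(W(V(-2, -4), -1))² = (4*((2 - 4*(-4)) + 4*(-1)²)²)² = (4*((2 + 16) + 4*1)²)² = (4*(18 + 4)²)² = (4*22²)² = (4*484)² = 1936² = 3748096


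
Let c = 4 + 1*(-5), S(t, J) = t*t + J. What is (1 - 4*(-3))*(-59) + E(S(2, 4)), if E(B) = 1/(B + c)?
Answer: -5368/7 ≈ -766.86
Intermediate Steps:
S(t, J) = J + t² (S(t, J) = t² + J = J + t²)
c = -1 (c = 4 - 5 = -1)
E(B) = 1/(-1 + B) (E(B) = 1/(B - 1) = 1/(-1 + B))
(1 - 4*(-3))*(-59) + E(S(2, 4)) = (1 - 4*(-3))*(-59) + 1/(-1 + (4 + 2²)) = (1 + 12)*(-59) + 1/(-1 + (4 + 4)) = 13*(-59) + 1/(-1 + 8) = -767 + 1/7 = -767 + ⅐ = -5368/7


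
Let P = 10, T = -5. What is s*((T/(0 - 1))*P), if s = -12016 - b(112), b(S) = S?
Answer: -606400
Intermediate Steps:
s = -12128 (s = -12016 - 1*112 = -12016 - 112 = -12128)
s*((T/(0 - 1))*P) = -12128*-5/(0 - 1)*10 = -12128*-5/(-1)*10 = -12128*(-1*(-5))*10 = -60640*10 = -12128*50 = -606400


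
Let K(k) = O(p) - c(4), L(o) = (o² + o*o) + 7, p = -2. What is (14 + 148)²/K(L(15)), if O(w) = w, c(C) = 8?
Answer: -13122/5 ≈ -2624.4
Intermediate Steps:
L(o) = 7 + 2*o² (L(o) = (o² + o²) + 7 = 2*o² + 7 = 7 + 2*o²)
K(k) = -10 (K(k) = -2 - 1*8 = -2 - 8 = -10)
(14 + 148)²/K(L(15)) = (14 + 148)²/(-10) = 162²*(-⅒) = 26244*(-⅒) = -13122/5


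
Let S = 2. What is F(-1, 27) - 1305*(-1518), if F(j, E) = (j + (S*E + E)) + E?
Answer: 1981097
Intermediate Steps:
F(j, E) = j + 4*E (F(j, E) = (j + (2*E + E)) + E = (j + 3*E) + E = j + 4*E)
F(-1, 27) - 1305*(-1518) = (-1 + 4*27) - 1305*(-1518) = (-1 + 108) + 1980990 = 107 + 1980990 = 1981097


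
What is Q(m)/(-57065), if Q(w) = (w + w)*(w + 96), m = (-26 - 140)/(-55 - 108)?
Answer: -5250248/1516159985 ≈ -0.0034629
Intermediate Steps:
m = 166/163 (m = -166/(-163) = -166*(-1/163) = 166/163 ≈ 1.0184)
Q(w) = 2*w*(96 + w) (Q(w) = (2*w)*(96 + w) = 2*w*(96 + w))
Q(m)/(-57065) = (2*(166/163)*(96 + 166/163))/(-57065) = (2*(166/163)*(15814/163))*(-1/57065) = (5250248/26569)*(-1/57065) = -5250248/1516159985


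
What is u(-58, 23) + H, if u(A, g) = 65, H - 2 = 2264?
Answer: 2331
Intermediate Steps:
H = 2266 (H = 2 + 2264 = 2266)
u(-58, 23) + H = 65 + 2266 = 2331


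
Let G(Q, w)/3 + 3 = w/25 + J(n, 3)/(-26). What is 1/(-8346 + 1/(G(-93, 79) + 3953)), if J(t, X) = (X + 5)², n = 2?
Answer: -1282481/10703586101 ≈ -0.00011982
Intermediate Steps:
J(t, X) = (5 + X)²
G(Q, w) = -213/13 + 3*w/25 (G(Q, w) = -9 + 3*(w/25 + (5 + 3)²/(-26)) = -9 + 3*(w*(1/25) + 8²*(-1/26)) = -9 + 3*(w/25 + 64*(-1/26)) = -9 + 3*(w/25 - 32/13) = -9 + 3*(-32/13 + w/25) = -9 + (-96/13 + 3*w/25) = -213/13 + 3*w/25)
1/(-8346 + 1/(G(-93, 79) + 3953)) = 1/(-8346 + 1/((-213/13 + (3/25)*79) + 3953)) = 1/(-8346 + 1/((-213/13 + 237/25) + 3953)) = 1/(-8346 + 1/(-2244/325 + 3953)) = 1/(-8346 + 1/(1282481/325)) = 1/(-8346 + 325/1282481) = 1/(-10703586101/1282481) = -1282481/10703586101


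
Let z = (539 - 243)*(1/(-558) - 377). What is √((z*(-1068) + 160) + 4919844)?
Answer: 2*√268337012181/93 ≈ 11140.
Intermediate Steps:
z = -31134316/279 (z = 296*(-1/558 - 377) = 296*(-210367/558) = -31134316/279 ≈ -1.1159e+5)
√((z*(-1068) + 160) + 4919844) = √((-31134316/279*(-1068) + 160) + 4919844) = √((11083816496/93 + 160) + 4919844) = √(11083831376/93 + 4919844) = √(11541376868/93) = 2*√268337012181/93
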